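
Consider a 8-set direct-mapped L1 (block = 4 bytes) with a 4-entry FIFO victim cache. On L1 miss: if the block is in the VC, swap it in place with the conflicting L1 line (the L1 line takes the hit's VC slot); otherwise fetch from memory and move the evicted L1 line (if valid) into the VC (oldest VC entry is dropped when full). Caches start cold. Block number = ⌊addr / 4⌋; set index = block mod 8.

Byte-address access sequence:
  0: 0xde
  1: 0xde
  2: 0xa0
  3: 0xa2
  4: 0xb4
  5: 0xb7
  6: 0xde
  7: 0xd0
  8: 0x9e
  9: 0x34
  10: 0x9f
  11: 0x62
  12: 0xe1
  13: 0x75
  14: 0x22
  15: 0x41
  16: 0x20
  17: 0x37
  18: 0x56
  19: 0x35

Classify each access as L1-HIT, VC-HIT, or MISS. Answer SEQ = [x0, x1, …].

#0 0xde→b55/s7 MISS; vc=[]
#1 0xde→b55/s7 L1-HIT; vc=[]
#2 0xa0→b40/s0 MISS; vc=[]
#3 0xa2→b40/s0 L1-HIT; vc=[]
#4 0xb4→b45/s5 MISS; vc=[]
#5 0xb7→b45/s5 L1-HIT; vc=[]
#6 0xde→b55/s7 L1-HIT; vc=[]
#7 0xd0→b52/s4 MISS; vc=[]
#8 0x9e→b39/s7 MISS; vc=[55]
#9 0x34→b13/s5 MISS; vc=[55,45]
#10 0x9f→b39/s7 L1-HIT; vc=[55,45]
#11 0x62→b24/s0 MISS; vc=[55,45,40]
#12 0xe1→b56/s0 MISS; vc=[55,45,40,24]
#13 0x75→b29/s5 MISS; vc=[45,40,24,13]
#14 0x22→b8/s0 MISS; vc=[40,24,13,56]
#15 0x41→b16/s0 MISS; vc=[24,13,56,8]
#16 0x20→b8/s0 VC-HIT; vc=[24,13,56,16]
#17 0x37→b13/s5 VC-HIT; vc=[24,29,56,16]
#18 0x56→b21/s5 MISS; vc=[29,56,16,13]
#19 0x35→b13/s5 VC-HIT; vc=[29,56,16,21]

SEQ = [MISS, L1-HIT, MISS, L1-HIT, MISS, L1-HIT, L1-HIT, MISS, MISS, MISS, L1-HIT, MISS, MISS, MISS, MISS, MISS, VC-HIT, VC-HIT, MISS, VC-HIT]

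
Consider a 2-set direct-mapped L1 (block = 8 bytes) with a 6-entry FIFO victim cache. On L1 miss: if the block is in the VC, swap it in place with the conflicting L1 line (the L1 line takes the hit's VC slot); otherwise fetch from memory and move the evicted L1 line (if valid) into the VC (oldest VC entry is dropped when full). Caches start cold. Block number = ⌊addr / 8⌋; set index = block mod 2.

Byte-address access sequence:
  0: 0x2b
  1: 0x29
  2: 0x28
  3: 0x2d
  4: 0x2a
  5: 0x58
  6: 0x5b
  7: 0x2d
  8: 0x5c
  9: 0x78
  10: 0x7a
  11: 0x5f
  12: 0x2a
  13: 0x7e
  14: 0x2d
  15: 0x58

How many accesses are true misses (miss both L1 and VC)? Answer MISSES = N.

MISSES = 3

0: 0x2b (blk 5, set 1) → MISS  vc=[]
1: 0x29 (blk 5, set 1) → L1-HIT  vc=[]
2: 0x28 (blk 5, set 1) → L1-HIT  vc=[]
3: 0x2d (blk 5, set 1) → L1-HIT  vc=[]
4: 0x2a (blk 5, set 1) → L1-HIT  vc=[]
5: 0x58 (blk 11, set 1) → MISS  vc=[5]
6: 0x5b (blk 11, set 1) → L1-HIT  vc=[5]
7: 0x2d (blk 5, set 1) → VC-HIT  vc=[11]
8: 0x5c (blk 11, set 1) → VC-HIT  vc=[5]
9: 0x78 (blk 15, set 1) → MISS  vc=[5, 11]
10: 0x7a (blk 15, set 1) → L1-HIT  vc=[5, 11]
11: 0x5f (blk 11, set 1) → VC-HIT  vc=[5, 15]
12: 0x2a (blk 5, set 1) → VC-HIT  vc=[11, 15]
13: 0x7e (blk 15, set 1) → VC-HIT  vc=[11, 5]
14: 0x2d (blk 5, set 1) → VC-HIT  vc=[11, 15]
15: 0x58 (blk 11, set 1) → VC-HIT  vc=[5, 15]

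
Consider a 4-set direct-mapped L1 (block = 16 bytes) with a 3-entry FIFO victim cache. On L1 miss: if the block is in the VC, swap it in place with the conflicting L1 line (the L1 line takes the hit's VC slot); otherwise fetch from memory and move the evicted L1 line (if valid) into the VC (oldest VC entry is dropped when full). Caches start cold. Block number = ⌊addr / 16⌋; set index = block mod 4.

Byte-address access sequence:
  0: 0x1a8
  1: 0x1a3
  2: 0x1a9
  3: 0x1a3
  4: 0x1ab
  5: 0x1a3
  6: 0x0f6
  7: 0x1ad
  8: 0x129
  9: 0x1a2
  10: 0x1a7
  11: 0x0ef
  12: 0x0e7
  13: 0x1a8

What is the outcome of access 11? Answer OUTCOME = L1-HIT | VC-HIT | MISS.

OUTCOME = MISS

  [0] addr=0x1a8 blk=26 s=2: MISS | VC []
  [1] addr=0x1a3 blk=26 s=2: L1-HIT | VC []
  [2] addr=0x1a9 blk=26 s=2: L1-HIT | VC []
  [3] addr=0x1a3 blk=26 s=2: L1-HIT | VC []
  [4] addr=0x1ab blk=26 s=2: L1-HIT | VC []
  [5] addr=0x1a3 blk=26 s=2: L1-HIT | VC []
  [6] addr=0xf6 blk=15 s=3: MISS | VC []
  [7] addr=0x1ad blk=26 s=2: L1-HIT | VC []
  [8] addr=0x129 blk=18 s=2: MISS | VC [26]
  [9] addr=0x1a2 blk=26 s=2: VC-HIT | VC [18]
  [10] addr=0x1a7 blk=26 s=2: L1-HIT | VC [18]
  [11] addr=0xef blk=14 s=2: MISS | VC [18, 26]
  [12] addr=0xe7 blk=14 s=2: L1-HIT | VC [18, 26]
  [13] addr=0x1a8 blk=26 s=2: VC-HIT | VC [18, 14]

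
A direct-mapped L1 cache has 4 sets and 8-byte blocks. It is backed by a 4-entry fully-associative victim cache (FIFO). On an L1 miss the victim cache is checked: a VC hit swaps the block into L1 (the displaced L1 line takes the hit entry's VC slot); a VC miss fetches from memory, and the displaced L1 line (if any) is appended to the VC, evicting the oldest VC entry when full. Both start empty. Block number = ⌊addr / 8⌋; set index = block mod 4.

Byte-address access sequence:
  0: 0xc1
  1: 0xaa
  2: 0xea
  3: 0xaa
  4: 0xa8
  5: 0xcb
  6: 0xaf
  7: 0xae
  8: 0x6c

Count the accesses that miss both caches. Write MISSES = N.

MISSES = 5

  [0] addr=0xc1 blk=24 s=0: MISS | VC []
  [1] addr=0xaa blk=21 s=1: MISS | VC []
  [2] addr=0xea blk=29 s=1: MISS | VC [21]
  [3] addr=0xaa blk=21 s=1: VC-HIT | VC [29]
  [4] addr=0xa8 blk=21 s=1: L1-HIT | VC [29]
  [5] addr=0xcb blk=25 s=1: MISS | VC [29, 21]
  [6] addr=0xaf blk=21 s=1: VC-HIT | VC [29, 25]
  [7] addr=0xae blk=21 s=1: L1-HIT | VC [29, 25]
  [8] addr=0x6c blk=13 s=1: MISS | VC [29, 25, 21]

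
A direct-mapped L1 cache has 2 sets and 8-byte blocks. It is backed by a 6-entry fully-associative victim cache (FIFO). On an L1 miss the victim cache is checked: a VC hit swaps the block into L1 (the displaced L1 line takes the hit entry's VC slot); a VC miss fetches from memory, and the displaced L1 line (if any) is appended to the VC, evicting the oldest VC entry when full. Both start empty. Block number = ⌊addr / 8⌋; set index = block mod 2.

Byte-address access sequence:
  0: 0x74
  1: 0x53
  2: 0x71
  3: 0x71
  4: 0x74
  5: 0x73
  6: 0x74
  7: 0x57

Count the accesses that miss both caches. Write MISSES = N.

MISSES = 2

0: 0x74 (blk 14, set 0) → MISS  vc=[]
1: 0x53 (blk 10, set 0) → MISS  vc=[14]
2: 0x71 (blk 14, set 0) → VC-HIT  vc=[10]
3: 0x71 (blk 14, set 0) → L1-HIT  vc=[10]
4: 0x74 (blk 14, set 0) → L1-HIT  vc=[10]
5: 0x73 (blk 14, set 0) → L1-HIT  vc=[10]
6: 0x74 (blk 14, set 0) → L1-HIT  vc=[10]
7: 0x57 (blk 10, set 0) → VC-HIT  vc=[14]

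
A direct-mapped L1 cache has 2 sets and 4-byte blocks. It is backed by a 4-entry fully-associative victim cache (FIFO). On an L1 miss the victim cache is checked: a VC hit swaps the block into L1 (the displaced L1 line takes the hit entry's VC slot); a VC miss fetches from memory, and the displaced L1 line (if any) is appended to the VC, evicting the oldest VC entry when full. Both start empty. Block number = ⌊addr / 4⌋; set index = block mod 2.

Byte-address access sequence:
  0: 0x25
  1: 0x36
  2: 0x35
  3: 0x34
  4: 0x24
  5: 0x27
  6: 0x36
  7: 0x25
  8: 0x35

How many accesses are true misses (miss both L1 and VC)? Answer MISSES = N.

MISSES = 2

#0 0x25→b9/s1 MISS; vc=[]
#1 0x36→b13/s1 MISS; vc=[9]
#2 0x35→b13/s1 L1-HIT; vc=[9]
#3 0x34→b13/s1 L1-HIT; vc=[9]
#4 0x24→b9/s1 VC-HIT; vc=[13]
#5 0x27→b9/s1 L1-HIT; vc=[13]
#6 0x36→b13/s1 VC-HIT; vc=[9]
#7 0x25→b9/s1 VC-HIT; vc=[13]
#8 0x35→b13/s1 VC-HIT; vc=[9]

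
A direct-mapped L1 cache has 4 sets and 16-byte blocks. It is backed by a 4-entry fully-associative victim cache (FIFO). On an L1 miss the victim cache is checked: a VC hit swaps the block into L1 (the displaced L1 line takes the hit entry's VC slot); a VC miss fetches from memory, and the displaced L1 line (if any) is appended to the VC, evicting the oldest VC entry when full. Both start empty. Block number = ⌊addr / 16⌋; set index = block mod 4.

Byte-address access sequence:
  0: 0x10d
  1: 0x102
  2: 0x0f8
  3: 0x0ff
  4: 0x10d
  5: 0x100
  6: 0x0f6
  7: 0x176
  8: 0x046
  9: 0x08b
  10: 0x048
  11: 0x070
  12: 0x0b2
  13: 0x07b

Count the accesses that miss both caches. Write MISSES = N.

MISSES = 7

  [0] addr=0x10d blk=16 s=0: MISS | VC []
  [1] addr=0x102 blk=16 s=0: L1-HIT | VC []
  [2] addr=0xf8 blk=15 s=3: MISS | VC []
  [3] addr=0xff blk=15 s=3: L1-HIT | VC []
  [4] addr=0x10d blk=16 s=0: L1-HIT | VC []
  [5] addr=0x100 blk=16 s=0: L1-HIT | VC []
  [6] addr=0xf6 blk=15 s=3: L1-HIT | VC []
  [7] addr=0x176 blk=23 s=3: MISS | VC [15]
  [8] addr=0x46 blk=4 s=0: MISS | VC [15, 16]
  [9] addr=0x8b blk=8 s=0: MISS | VC [15, 16, 4]
  [10] addr=0x48 blk=4 s=0: VC-HIT | VC [15, 16, 8]
  [11] addr=0x70 blk=7 s=3: MISS | VC [15, 16, 8, 23]
  [12] addr=0xb2 blk=11 s=3: MISS | VC [16, 8, 23, 7]
  [13] addr=0x7b blk=7 s=3: VC-HIT | VC [16, 8, 23, 11]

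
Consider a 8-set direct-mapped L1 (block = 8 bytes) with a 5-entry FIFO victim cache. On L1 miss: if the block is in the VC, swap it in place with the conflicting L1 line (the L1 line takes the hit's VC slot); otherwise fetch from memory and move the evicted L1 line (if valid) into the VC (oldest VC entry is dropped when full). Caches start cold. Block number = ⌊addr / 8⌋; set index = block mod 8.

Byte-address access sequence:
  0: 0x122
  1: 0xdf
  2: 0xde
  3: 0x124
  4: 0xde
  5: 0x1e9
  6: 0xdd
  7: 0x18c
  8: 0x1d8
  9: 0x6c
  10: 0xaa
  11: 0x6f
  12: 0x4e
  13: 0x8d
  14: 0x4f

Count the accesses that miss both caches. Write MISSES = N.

MISSES = 9

0: 0x122 (blk 36, set 4) → MISS  vc=[]
1: 0xdf (blk 27, set 3) → MISS  vc=[]
2: 0xde (blk 27, set 3) → L1-HIT  vc=[]
3: 0x124 (blk 36, set 4) → L1-HIT  vc=[]
4: 0xde (blk 27, set 3) → L1-HIT  vc=[]
5: 0x1e9 (blk 61, set 5) → MISS  vc=[]
6: 0xdd (blk 27, set 3) → L1-HIT  vc=[]
7: 0x18c (blk 49, set 1) → MISS  vc=[]
8: 0x1d8 (blk 59, set 3) → MISS  vc=[27]
9: 0x6c (blk 13, set 5) → MISS  vc=[27, 61]
10: 0xaa (blk 21, set 5) → MISS  vc=[27, 61, 13]
11: 0x6f (blk 13, set 5) → VC-HIT  vc=[27, 61, 21]
12: 0x4e (blk 9, set 1) → MISS  vc=[27, 61, 21, 49]
13: 0x8d (blk 17, set 1) → MISS  vc=[27, 61, 21, 49, 9]
14: 0x4f (blk 9, set 1) → VC-HIT  vc=[27, 61, 21, 49, 17]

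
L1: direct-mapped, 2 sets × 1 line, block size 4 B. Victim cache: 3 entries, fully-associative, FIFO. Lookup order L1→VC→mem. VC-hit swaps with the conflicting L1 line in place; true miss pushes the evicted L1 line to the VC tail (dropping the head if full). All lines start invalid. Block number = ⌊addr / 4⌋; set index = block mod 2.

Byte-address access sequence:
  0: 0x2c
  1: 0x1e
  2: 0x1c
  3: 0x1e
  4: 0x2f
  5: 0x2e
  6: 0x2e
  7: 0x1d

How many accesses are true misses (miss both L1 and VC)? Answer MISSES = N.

0: 0x2c (blk 11, set 1) → MISS  vc=[]
1: 0x1e (blk 7, set 1) → MISS  vc=[11]
2: 0x1c (blk 7, set 1) → L1-HIT  vc=[11]
3: 0x1e (blk 7, set 1) → L1-HIT  vc=[11]
4: 0x2f (blk 11, set 1) → VC-HIT  vc=[7]
5: 0x2e (blk 11, set 1) → L1-HIT  vc=[7]
6: 0x2e (blk 11, set 1) → L1-HIT  vc=[7]
7: 0x1d (blk 7, set 1) → VC-HIT  vc=[11]

MISSES = 2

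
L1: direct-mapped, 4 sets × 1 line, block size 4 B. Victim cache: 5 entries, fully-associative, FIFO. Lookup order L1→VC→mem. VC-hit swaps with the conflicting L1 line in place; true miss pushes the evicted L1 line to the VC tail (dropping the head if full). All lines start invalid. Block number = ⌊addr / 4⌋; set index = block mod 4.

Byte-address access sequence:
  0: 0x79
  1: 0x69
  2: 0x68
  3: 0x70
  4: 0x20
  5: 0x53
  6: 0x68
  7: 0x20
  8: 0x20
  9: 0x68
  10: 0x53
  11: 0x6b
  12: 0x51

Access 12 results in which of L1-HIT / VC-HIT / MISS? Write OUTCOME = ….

0: 0x79 (blk 30, set 2) → MISS  vc=[]
1: 0x69 (blk 26, set 2) → MISS  vc=[30]
2: 0x68 (blk 26, set 2) → L1-HIT  vc=[30]
3: 0x70 (blk 28, set 0) → MISS  vc=[30]
4: 0x20 (blk 8, set 0) → MISS  vc=[30, 28]
5: 0x53 (blk 20, set 0) → MISS  vc=[30, 28, 8]
6: 0x68 (blk 26, set 2) → L1-HIT  vc=[30, 28, 8]
7: 0x20 (blk 8, set 0) → VC-HIT  vc=[30, 28, 20]
8: 0x20 (blk 8, set 0) → L1-HIT  vc=[30, 28, 20]
9: 0x68 (blk 26, set 2) → L1-HIT  vc=[30, 28, 20]
10: 0x53 (blk 20, set 0) → VC-HIT  vc=[30, 28, 8]
11: 0x6b (blk 26, set 2) → L1-HIT  vc=[30, 28, 8]
12: 0x51 (blk 20, set 0) → L1-HIT  vc=[30, 28, 8]

OUTCOME = L1-HIT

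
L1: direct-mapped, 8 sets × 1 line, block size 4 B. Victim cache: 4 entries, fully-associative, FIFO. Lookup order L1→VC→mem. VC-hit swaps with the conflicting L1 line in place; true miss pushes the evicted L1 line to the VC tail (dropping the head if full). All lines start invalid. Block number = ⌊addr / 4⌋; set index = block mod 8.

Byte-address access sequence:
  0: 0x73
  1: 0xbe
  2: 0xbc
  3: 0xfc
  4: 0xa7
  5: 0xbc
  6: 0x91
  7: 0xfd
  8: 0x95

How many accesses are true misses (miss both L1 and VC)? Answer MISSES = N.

MISSES = 6

  [0] addr=0x73 blk=28 s=4: MISS | VC []
  [1] addr=0xbe blk=47 s=7: MISS | VC []
  [2] addr=0xbc blk=47 s=7: L1-HIT | VC []
  [3] addr=0xfc blk=63 s=7: MISS | VC [47]
  [4] addr=0xa7 blk=41 s=1: MISS | VC [47]
  [5] addr=0xbc blk=47 s=7: VC-HIT | VC [63]
  [6] addr=0x91 blk=36 s=4: MISS | VC [63, 28]
  [7] addr=0xfd blk=63 s=7: VC-HIT | VC [47, 28]
  [8] addr=0x95 blk=37 s=5: MISS | VC [47, 28]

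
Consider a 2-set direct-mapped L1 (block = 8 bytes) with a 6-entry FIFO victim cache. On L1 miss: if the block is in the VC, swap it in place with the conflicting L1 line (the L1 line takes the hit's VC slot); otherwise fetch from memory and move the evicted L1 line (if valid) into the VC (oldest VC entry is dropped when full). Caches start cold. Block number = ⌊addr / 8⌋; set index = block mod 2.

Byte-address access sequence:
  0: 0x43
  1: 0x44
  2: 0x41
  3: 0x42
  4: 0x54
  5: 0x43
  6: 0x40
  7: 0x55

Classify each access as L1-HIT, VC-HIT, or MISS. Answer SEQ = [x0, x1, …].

  [0] addr=0x43 blk=8 s=0: MISS | VC []
  [1] addr=0x44 blk=8 s=0: L1-HIT | VC []
  [2] addr=0x41 blk=8 s=0: L1-HIT | VC []
  [3] addr=0x42 blk=8 s=0: L1-HIT | VC []
  [4] addr=0x54 blk=10 s=0: MISS | VC [8]
  [5] addr=0x43 blk=8 s=0: VC-HIT | VC [10]
  [6] addr=0x40 blk=8 s=0: L1-HIT | VC [10]
  [7] addr=0x55 blk=10 s=0: VC-HIT | VC [8]

SEQ = [MISS, L1-HIT, L1-HIT, L1-HIT, MISS, VC-HIT, L1-HIT, VC-HIT]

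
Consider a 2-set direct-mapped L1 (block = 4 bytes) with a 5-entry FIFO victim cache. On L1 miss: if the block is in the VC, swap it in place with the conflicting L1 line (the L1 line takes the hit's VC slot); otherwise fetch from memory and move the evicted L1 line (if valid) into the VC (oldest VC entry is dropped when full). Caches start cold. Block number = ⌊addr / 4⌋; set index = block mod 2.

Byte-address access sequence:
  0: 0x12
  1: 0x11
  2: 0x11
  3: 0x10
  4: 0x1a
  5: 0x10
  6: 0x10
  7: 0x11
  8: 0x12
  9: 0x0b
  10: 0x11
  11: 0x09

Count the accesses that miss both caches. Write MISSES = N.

#0 0x12→b4/s0 MISS; vc=[]
#1 0x11→b4/s0 L1-HIT; vc=[]
#2 0x11→b4/s0 L1-HIT; vc=[]
#3 0x10→b4/s0 L1-HIT; vc=[]
#4 0x1a→b6/s0 MISS; vc=[4]
#5 0x10→b4/s0 VC-HIT; vc=[6]
#6 0x10→b4/s0 L1-HIT; vc=[6]
#7 0x11→b4/s0 L1-HIT; vc=[6]
#8 0x12→b4/s0 L1-HIT; vc=[6]
#9 0xb→b2/s0 MISS; vc=[6,4]
#10 0x11→b4/s0 VC-HIT; vc=[6,2]
#11 0x9→b2/s0 VC-HIT; vc=[6,4]

MISSES = 3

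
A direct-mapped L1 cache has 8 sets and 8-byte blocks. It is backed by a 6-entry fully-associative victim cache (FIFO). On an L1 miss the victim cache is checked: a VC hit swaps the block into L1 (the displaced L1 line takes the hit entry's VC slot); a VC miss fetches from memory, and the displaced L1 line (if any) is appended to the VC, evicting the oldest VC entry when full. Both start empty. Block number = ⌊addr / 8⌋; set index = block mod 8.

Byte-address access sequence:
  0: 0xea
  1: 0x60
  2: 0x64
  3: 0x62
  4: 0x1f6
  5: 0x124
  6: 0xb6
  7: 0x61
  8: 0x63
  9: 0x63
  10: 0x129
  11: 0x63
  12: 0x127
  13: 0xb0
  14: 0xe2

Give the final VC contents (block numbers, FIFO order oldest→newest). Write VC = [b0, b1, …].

VC = [12, 62, 29, 36]

0: 0xea (blk 29, set 5) → MISS  vc=[]
1: 0x60 (blk 12, set 4) → MISS  vc=[]
2: 0x64 (blk 12, set 4) → L1-HIT  vc=[]
3: 0x62 (blk 12, set 4) → L1-HIT  vc=[]
4: 0x1f6 (blk 62, set 6) → MISS  vc=[]
5: 0x124 (blk 36, set 4) → MISS  vc=[12]
6: 0xb6 (blk 22, set 6) → MISS  vc=[12, 62]
7: 0x61 (blk 12, set 4) → VC-HIT  vc=[36, 62]
8: 0x63 (blk 12, set 4) → L1-HIT  vc=[36, 62]
9: 0x63 (blk 12, set 4) → L1-HIT  vc=[36, 62]
10: 0x129 (blk 37, set 5) → MISS  vc=[36, 62, 29]
11: 0x63 (blk 12, set 4) → L1-HIT  vc=[36, 62, 29]
12: 0x127 (blk 36, set 4) → VC-HIT  vc=[12, 62, 29]
13: 0xb0 (blk 22, set 6) → L1-HIT  vc=[12, 62, 29]
14: 0xe2 (blk 28, set 4) → MISS  vc=[12, 62, 29, 36]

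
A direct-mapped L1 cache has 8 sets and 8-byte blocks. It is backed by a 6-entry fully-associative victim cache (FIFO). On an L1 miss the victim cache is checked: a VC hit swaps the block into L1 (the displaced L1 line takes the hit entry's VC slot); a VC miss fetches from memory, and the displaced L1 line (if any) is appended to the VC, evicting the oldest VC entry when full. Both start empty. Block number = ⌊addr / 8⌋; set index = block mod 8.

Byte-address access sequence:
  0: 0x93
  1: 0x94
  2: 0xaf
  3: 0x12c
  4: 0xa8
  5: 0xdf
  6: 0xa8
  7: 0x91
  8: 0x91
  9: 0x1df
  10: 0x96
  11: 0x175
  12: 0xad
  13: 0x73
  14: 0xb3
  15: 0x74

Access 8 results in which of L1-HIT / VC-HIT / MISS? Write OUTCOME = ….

#0 0x93→b18/s2 MISS; vc=[]
#1 0x94→b18/s2 L1-HIT; vc=[]
#2 0xaf→b21/s5 MISS; vc=[]
#3 0x12c→b37/s5 MISS; vc=[21]
#4 0xa8→b21/s5 VC-HIT; vc=[37]
#5 0xdf→b27/s3 MISS; vc=[37]
#6 0xa8→b21/s5 L1-HIT; vc=[37]
#7 0x91→b18/s2 L1-HIT; vc=[37]
#8 0x91→b18/s2 L1-HIT; vc=[37]
#9 0x1df→b59/s3 MISS; vc=[37,27]
#10 0x96→b18/s2 L1-HIT; vc=[37,27]
#11 0x175→b46/s6 MISS; vc=[37,27]
#12 0xad→b21/s5 L1-HIT; vc=[37,27]
#13 0x73→b14/s6 MISS; vc=[37,27,46]
#14 0xb3→b22/s6 MISS; vc=[37,27,46,14]
#15 0x74→b14/s6 VC-HIT; vc=[37,27,46,22]

OUTCOME = L1-HIT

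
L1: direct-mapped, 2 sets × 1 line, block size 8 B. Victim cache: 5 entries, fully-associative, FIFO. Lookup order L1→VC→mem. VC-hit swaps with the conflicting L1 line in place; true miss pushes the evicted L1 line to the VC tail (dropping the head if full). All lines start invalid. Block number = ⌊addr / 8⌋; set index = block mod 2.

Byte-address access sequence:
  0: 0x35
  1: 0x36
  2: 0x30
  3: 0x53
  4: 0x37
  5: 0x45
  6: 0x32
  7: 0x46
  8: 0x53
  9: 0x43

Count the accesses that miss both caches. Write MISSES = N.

MISSES = 3

0: 0x35 (blk 6, set 0) → MISS  vc=[]
1: 0x36 (blk 6, set 0) → L1-HIT  vc=[]
2: 0x30 (blk 6, set 0) → L1-HIT  vc=[]
3: 0x53 (blk 10, set 0) → MISS  vc=[6]
4: 0x37 (blk 6, set 0) → VC-HIT  vc=[10]
5: 0x45 (blk 8, set 0) → MISS  vc=[10, 6]
6: 0x32 (blk 6, set 0) → VC-HIT  vc=[10, 8]
7: 0x46 (blk 8, set 0) → VC-HIT  vc=[10, 6]
8: 0x53 (blk 10, set 0) → VC-HIT  vc=[8, 6]
9: 0x43 (blk 8, set 0) → VC-HIT  vc=[10, 6]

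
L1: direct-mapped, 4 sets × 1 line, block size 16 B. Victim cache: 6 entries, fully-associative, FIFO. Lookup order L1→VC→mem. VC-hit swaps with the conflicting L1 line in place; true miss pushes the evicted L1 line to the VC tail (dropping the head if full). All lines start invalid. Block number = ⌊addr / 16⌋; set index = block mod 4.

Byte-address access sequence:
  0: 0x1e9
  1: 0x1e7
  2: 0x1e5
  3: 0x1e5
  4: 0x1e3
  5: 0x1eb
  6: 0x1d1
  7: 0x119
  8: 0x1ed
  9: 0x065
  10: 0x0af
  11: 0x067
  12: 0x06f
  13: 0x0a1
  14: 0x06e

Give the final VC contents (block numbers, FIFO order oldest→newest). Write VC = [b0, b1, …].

  [0] addr=0x1e9 blk=30 s=2: MISS | VC []
  [1] addr=0x1e7 blk=30 s=2: L1-HIT | VC []
  [2] addr=0x1e5 blk=30 s=2: L1-HIT | VC []
  [3] addr=0x1e5 blk=30 s=2: L1-HIT | VC []
  [4] addr=0x1e3 blk=30 s=2: L1-HIT | VC []
  [5] addr=0x1eb blk=30 s=2: L1-HIT | VC []
  [6] addr=0x1d1 blk=29 s=1: MISS | VC []
  [7] addr=0x119 blk=17 s=1: MISS | VC [29]
  [8] addr=0x1ed blk=30 s=2: L1-HIT | VC [29]
  [9] addr=0x65 blk=6 s=2: MISS | VC [29, 30]
  [10] addr=0xaf blk=10 s=2: MISS | VC [29, 30, 6]
  [11] addr=0x67 blk=6 s=2: VC-HIT | VC [29, 30, 10]
  [12] addr=0x6f blk=6 s=2: L1-HIT | VC [29, 30, 10]
  [13] addr=0xa1 blk=10 s=2: VC-HIT | VC [29, 30, 6]
  [14] addr=0x6e blk=6 s=2: VC-HIT | VC [29, 30, 10]

VC = [29, 30, 10]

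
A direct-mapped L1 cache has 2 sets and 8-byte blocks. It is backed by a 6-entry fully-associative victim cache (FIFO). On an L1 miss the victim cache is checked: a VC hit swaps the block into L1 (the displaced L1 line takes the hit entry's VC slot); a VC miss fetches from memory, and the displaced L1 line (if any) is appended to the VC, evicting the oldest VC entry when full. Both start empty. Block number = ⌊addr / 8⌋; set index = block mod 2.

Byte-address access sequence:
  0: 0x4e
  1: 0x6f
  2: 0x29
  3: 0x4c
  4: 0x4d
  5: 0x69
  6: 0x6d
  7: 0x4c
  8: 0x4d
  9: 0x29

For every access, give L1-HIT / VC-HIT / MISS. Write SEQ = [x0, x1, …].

SEQ = [MISS, MISS, MISS, VC-HIT, L1-HIT, VC-HIT, L1-HIT, VC-HIT, L1-HIT, VC-HIT]

#0 0x4e→b9/s1 MISS; vc=[]
#1 0x6f→b13/s1 MISS; vc=[9]
#2 0x29→b5/s1 MISS; vc=[9,13]
#3 0x4c→b9/s1 VC-HIT; vc=[5,13]
#4 0x4d→b9/s1 L1-HIT; vc=[5,13]
#5 0x69→b13/s1 VC-HIT; vc=[5,9]
#6 0x6d→b13/s1 L1-HIT; vc=[5,9]
#7 0x4c→b9/s1 VC-HIT; vc=[5,13]
#8 0x4d→b9/s1 L1-HIT; vc=[5,13]
#9 0x29→b5/s1 VC-HIT; vc=[9,13]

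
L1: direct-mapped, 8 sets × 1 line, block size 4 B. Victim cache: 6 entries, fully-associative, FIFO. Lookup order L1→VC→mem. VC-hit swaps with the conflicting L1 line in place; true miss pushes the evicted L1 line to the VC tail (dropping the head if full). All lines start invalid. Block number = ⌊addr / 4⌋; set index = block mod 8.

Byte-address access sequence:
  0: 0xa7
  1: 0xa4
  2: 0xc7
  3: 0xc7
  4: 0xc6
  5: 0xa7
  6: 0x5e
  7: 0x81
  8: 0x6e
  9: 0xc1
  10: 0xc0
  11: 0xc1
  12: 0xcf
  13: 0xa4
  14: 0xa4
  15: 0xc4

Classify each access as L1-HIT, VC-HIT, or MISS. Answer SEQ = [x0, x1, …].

SEQ = [MISS, L1-HIT, MISS, L1-HIT, L1-HIT, VC-HIT, MISS, MISS, MISS, MISS, L1-HIT, L1-HIT, MISS, L1-HIT, L1-HIT, VC-HIT]

#0 0xa7→b41/s1 MISS; vc=[]
#1 0xa4→b41/s1 L1-HIT; vc=[]
#2 0xc7→b49/s1 MISS; vc=[41]
#3 0xc7→b49/s1 L1-HIT; vc=[41]
#4 0xc6→b49/s1 L1-HIT; vc=[41]
#5 0xa7→b41/s1 VC-HIT; vc=[49]
#6 0x5e→b23/s7 MISS; vc=[49]
#7 0x81→b32/s0 MISS; vc=[49]
#8 0x6e→b27/s3 MISS; vc=[49]
#9 0xc1→b48/s0 MISS; vc=[49,32]
#10 0xc0→b48/s0 L1-HIT; vc=[49,32]
#11 0xc1→b48/s0 L1-HIT; vc=[49,32]
#12 0xcf→b51/s3 MISS; vc=[49,32,27]
#13 0xa4→b41/s1 L1-HIT; vc=[49,32,27]
#14 0xa4→b41/s1 L1-HIT; vc=[49,32,27]
#15 0xc4→b49/s1 VC-HIT; vc=[41,32,27]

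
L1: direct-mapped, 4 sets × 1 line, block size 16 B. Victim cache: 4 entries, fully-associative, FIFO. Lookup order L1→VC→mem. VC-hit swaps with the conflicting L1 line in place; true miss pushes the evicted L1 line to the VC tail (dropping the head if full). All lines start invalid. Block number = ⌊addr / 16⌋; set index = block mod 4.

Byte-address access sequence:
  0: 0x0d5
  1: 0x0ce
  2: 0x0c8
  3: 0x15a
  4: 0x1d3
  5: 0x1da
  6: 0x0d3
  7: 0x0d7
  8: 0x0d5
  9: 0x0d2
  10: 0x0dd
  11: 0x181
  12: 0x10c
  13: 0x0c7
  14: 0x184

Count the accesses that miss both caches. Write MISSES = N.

  [0] addr=0xd5 blk=13 s=1: MISS | VC []
  [1] addr=0xce blk=12 s=0: MISS | VC []
  [2] addr=0xc8 blk=12 s=0: L1-HIT | VC []
  [3] addr=0x15a blk=21 s=1: MISS | VC [13]
  [4] addr=0x1d3 blk=29 s=1: MISS | VC [13, 21]
  [5] addr=0x1da blk=29 s=1: L1-HIT | VC [13, 21]
  [6] addr=0xd3 blk=13 s=1: VC-HIT | VC [29, 21]
  [7] addr=0xd7 blk=13 s=1: L1-HIT | VC [29, 21]
  [8] addr=0xd5 blk=13 s=1: L1-HIT | VC [29, 21]
  [9] addr=0xd2 blk=13 s=1: L1-HIT | VC [29, 21]
  [10] addr=0xdd blk=13 s=1: L1-HIT | VC [29, 21]
  [11] addr=0x181 blk=24 s=0: MISS | VC [29, 21, 12]
  [12] addr=0x10c blk=16 s=0: MISS | VC [29, 21, 12, 24]
  [13] addr=0xc7 blk=12 s=0: VC-HIT | VC [29, 21, 16, 24]
  [14] addr=0x184 blk=24 s=0: VC-HIT | VC [29, 21, 16, 12]

MISSES = 6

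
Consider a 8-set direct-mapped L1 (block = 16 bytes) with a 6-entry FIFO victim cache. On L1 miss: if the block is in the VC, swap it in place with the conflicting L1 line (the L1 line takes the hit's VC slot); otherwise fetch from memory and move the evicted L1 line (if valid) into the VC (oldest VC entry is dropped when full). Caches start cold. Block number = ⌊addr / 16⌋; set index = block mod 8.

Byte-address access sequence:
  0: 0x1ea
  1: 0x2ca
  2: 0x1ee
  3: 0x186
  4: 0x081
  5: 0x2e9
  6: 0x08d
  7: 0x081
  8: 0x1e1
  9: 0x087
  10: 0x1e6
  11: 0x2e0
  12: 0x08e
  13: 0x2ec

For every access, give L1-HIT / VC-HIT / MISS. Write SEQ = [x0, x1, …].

0: 0x1ea (blk 30, set 6) → MISS  vc=[]
1: 0x2ca (blk 44, set 4) → MISS  vc=[]
2: 0x1ee (blk 30, set 6) → L1-HIT  vc=[]
3: 0x186 (blk 24, set 0) → MISS  vc=[]
4: 0x81 (blk 8, set 0) → MISS  vc=[24]
5: 0x2e9 (blk 46, set 6) → MISS  vc=[24, 30]
6: 0x8d (blk 8, set 0) → L1-HIT  vc=[24, 30]
7: 0x81 (blk 8, set 0) → L1-HIT  vc=[24, 30]
8: 0x1e1 (blk 30, set 6) → VC-HIT  vc=[24, 46]
9: 0x87 (blk 8, set 0) → L1-HIT  vc=[24, 46]
10: 0x1e6 (blk 30, set 6) → L1-HIT  vc=[24, 46]
11: 0x2e0 (blk 46, set 6) → VC-HIT  vc=[24, 30]
12: 0x8e (blk 8, set 0) → L1-HIT  vc=[24, 30]
13: 0x2ec (blk 46, set 6) → L1-HIT  vc=[24, 30]

SEQ = [MISS, MISS, L1-HIT, MISS, MISS, MISS, L1-HIT, L1-HIT, VC-HIT, L1-HIT, L1-HIT, VC-HIT, L1-HIT, L1-HIT]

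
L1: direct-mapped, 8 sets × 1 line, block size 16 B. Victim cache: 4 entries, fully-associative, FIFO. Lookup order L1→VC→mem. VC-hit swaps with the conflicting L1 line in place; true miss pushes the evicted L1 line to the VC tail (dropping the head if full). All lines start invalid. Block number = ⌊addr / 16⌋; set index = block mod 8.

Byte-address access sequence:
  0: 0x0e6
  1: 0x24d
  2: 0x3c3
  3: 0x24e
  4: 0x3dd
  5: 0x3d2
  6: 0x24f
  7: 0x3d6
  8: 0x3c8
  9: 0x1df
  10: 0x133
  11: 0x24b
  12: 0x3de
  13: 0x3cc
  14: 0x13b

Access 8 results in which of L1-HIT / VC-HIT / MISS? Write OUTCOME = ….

OUTCOME = VC-HIT

0: 0xe6 (blk 14, set 6) → MISS  vc=[]
1: 0x24d (blk 36, set 4) → MISS  vc=[]
2: 0x3c3 (blk 60, set 4) → MISS  vc=[36]
3: 0x24e (blk 36, set 4) → VC-HIT  vc=[60]
4: 0x3dd (blk 61, set 5) → MISS  vc=[60]
5: 0x3d2 (blk 61, set 5) → L1-HIT  vc=[60]
6: 0x24f (blk 36, set 4) → L1-HIT  vc=[60]
7: 0x3d6 (blk 61, set 5) → L1-HIT  vc=[60]
8: 0x3c8 (blk 60, set 4) → VC-HIT  vc=[36]
9: 0x1df (blk 29, set 5) → MISS  vc=[36, 61]
10: 0x133 (blk 19, set 3) → MISS  vc=[36, 61]
11: 0x24b (blk 36, set 4) → VC-HIT  vc=[60, 61]
12: 0x3de (blk 61, set 5) → VC-HIT  vc=[60, 29]
13: 0x3cc (blk 60, set 4) → VC-HIT  vc=[36, 29]
14: 0x13b (blk 19, set 3) → L1-HIT  vc=[36, 29]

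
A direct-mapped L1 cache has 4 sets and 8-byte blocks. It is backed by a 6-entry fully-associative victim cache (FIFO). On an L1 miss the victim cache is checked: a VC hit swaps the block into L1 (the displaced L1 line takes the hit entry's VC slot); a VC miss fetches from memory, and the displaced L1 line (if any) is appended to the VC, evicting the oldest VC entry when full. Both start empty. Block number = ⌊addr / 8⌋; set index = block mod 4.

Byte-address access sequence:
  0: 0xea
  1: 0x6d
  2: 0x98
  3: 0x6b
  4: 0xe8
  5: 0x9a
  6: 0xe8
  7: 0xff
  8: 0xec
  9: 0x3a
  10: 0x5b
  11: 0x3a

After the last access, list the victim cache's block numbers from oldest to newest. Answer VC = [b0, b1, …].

0: 0xea (blk 29, set 1) → MISS  vc=[]
1: 0x6d (blk 13, set 1) → MISS  vc=[29]
2: 0x98 (blk 19, set 3) → MISS  vc=[29]
3: 0x6b (blk 13, set 1) → L1-HIT  vc=[29]
4: 0xe8 (blk 29, set 1) → VC-HIT  vc=[13]
5: 0x9a (blk 19, set 3) → L1-HIT  vc=[13]
6: 0xe8 (blk 29, set 1) → L1-HIT  vc=[13]
7: 0xff (blk 31, set 3) → MISS  vc=[13, 19]
8: 0xec (blk 29, set 1) → L1-HIT  vc=[13, 19]
9: 0x3a (blk 7, set 3) → MISS  vc=[13, 19, 31]
10: 0x5b (blk 11, set 3) → MISS  vc=[13, 19, 31, 7]
11: 0x3a (blk 7, set 3) → VC-HIT  vc=[13, 19, 31, 11]

VC = [13, 19, 31, 11]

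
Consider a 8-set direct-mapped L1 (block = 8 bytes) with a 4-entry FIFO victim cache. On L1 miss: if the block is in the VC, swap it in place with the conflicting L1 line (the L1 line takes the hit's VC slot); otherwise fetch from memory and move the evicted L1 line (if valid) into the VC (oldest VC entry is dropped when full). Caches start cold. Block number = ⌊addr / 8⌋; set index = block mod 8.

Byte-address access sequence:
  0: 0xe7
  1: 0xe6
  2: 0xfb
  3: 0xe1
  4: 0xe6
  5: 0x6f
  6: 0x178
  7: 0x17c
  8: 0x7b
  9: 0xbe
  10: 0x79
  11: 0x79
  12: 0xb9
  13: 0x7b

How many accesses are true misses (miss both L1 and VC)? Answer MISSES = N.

  [0] addr=0xe7 blk=28 s=4: MISS | VC []
  [1] addr=0xe6 blk=28 s=4: L1-HIT | VC []
  [2] addr=0xfb blk=31 s=7: MISS | VC []
  [3] addr=0xe1 blk=28 s=4: L1-HIT | VC []
  [4] addr=0xe6 blk=28 s=4: L1-HIT | VC []
  [5] addr=0x6f blk=13 s=5: MISS | VC []
  [6] addr=0x178 blk=47 s=7: MISS | VC [31]
  [7] addr=0x17c blk=47 s=7: L1-HIT | VC [31]
  [8] addr=0x7b blk=15 s=7: MISS | VC [31, 47]
  [9] addr=0xbe blk=23 s=7: MISS | VC [31, 47, 15]
  [10] addr=0x79 blk=15 s=7: VC-HIT | VC [31, 47, 23]
  [11] addr=0x79 blk=15 s=7: L1-HIT | VC [31, 47, 23]
  [12] addr=0xb9 blk=23 s=7: VC-HIT | VC [31, 47, 15]
  [13] addr=0x7b blk=15 s=7: VC-HIT | VC [31, 47, 23]

MISSES = 6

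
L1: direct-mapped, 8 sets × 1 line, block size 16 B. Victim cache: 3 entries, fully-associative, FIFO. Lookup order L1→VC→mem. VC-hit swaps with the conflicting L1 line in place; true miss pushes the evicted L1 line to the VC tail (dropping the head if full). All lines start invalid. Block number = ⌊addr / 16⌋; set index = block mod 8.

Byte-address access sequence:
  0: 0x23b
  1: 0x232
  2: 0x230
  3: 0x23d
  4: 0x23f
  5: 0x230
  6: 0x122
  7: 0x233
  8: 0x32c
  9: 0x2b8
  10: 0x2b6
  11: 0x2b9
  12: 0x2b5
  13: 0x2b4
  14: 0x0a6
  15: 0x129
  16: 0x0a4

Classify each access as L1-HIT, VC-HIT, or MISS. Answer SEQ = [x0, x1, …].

SEQ = [MISS, L1-HIT, L1-HIT, L1-HIT, L1-HIT, L1-HIT, MISS, L1-HIT, MISS, MISS, L1-HIT, L1-HIT, L1-HIT, L1-HIT, MISS, VC-HIT, VC-HIT]

#0 0x23b→b35/s3 MISS; vc=[]
#1 0x232→b35/s3 L1-HIT; vc=[]
#2 0x230→b35/s3 L1-HIT; vc=[]
#3 0x23d→b35/s3 L1-HIT; vc=[]
#4 0x23f→b35/s3 L1-HIT; vc=[]
#5 0x230→b35/s3 L1-HIT; vc=[]
#6 0x122→b18/s2 MISS; vc=[]
#7 0x233→b35/s3 L1-HIT; vc=[]
#8 0x32c→b50/s2 MISS; vc=[18]
#9 0x2b8→b43/s3 MISS; vc=[18,35]
#10 0x2b6→b43/s3 L1-HIT; vc=[18,35]
#11 0x2b9→b43/s3 L1-HIT; vc=[18,35]
#12 0x2b5→b43/s3 L1-HIT; vc=[18,35]
#13 0x2b4→b43/s3 L1-HIT; vc=[18,35]
#14 0xa6→b10/s2 MISS; vc=[18,35,50]
#15 0x129→b18/s2 VC-HIT; vc=[10,35,50]
#16 0xa4→b10/s2 VC-HIT; vc=[18,35,50]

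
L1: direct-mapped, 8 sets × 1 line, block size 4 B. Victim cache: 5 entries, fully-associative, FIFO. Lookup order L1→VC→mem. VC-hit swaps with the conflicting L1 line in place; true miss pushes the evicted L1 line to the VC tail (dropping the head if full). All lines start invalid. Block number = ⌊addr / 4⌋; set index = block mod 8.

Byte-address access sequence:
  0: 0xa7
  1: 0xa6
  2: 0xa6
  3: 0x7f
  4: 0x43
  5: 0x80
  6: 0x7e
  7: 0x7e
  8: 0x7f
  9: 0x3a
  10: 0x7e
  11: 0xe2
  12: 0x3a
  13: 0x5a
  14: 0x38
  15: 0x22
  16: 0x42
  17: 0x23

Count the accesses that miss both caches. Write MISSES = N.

MISSES = 8

  [0] addr=0xa7 blk=41 s=1: MISS | VC []
  [1] addr=0xa6 blk=41 s=1: L1-HIT | VC []
  [2] addr=0xa6 blk=41 s=1: L1-HIT | VC []
  [3] addr=0x7f blk=31 s=7: MISS | VC []
  [4] addr=0x43 blk=16 s=0: MISS | VC []
  [5] addr=0x80 blk=32 s=0: MISS | VC [16]
  [6] addr=0x7e blk=31 s=7: L1-HIT | VC [16]
  [7] addr=0x7e blk=31 s=7: L1-HIT | VC [16]
  [8] addr=0x7f blk=31 s=7: L1-HIT | VC [16]
  [9] addr=0x3a blk=14 s=6: MISS | VC [16]
  [10] addr=0x7e blk=31 s=7: L1-HIT | VC [16]
  [11] addr=0xe2 blk=56 s=0: MISS | VC [16, 32]
  [12] addr=0x3a blk=14 s=6: L1-HIT | VC [16, 32]
  [13] addr=0x5a blk=22 s=6: MISS | VC [16, 32, 14]
  [14] addr=0x38 blk=14 s=6: VC-HIT | VC [16, 32, 22]
  [15] addr=0x22 blk=8 s=0: MISS | VC [16, 32, 22, 56]
  [16] addr=0x42 blk=16 s=0: VC-HIT | VC [8, 32, 22, 56]
  [17] addr=0x23 blk=8 s=0: VC-HIT | VC [16, 32, 22, 56]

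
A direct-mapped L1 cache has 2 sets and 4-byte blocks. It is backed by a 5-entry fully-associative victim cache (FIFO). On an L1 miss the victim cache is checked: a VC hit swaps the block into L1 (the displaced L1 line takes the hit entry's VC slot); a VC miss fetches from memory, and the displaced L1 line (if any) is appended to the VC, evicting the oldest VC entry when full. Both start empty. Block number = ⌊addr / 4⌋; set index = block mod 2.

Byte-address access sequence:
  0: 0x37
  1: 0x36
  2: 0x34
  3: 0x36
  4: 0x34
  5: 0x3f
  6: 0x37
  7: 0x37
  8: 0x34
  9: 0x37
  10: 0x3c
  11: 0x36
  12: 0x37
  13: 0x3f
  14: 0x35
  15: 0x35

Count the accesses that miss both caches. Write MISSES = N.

MISSES = 2

0: 0x37 (blk 13, set 1) → MISS  vc=[]
1: 0x36 (blk 13, set 1) → L1-HIT  vc=[]
2: 0x34 (blk 13, set 1) → L1-HIT  vc=[]
3: 0x36 (blk 13, set 1) → L1-HIT  vc=[]
4: 0x34 (blk 13, set 1) → L1-HIT  vc=[]
5: 0x3f (blk 15, set 1) → MISS  vc=[13]
6: 0x37 (blk 13, set 1) → VC-HIT  vc=[15]
7: 0x37 (blk 13, set 1) → L1-HIT  vc=[15]
8: 0x34 (blk 13, set 1) → L1-HIT  vc=[15]
9: 0x37 (blk 13, set 1) → L1-HIT  vc=[15]
10: 0x3c (blk 15, set 1) → VC-HIT  vc=[13]
11: 0x36 (blk 13, set 1) → VC-HIT  vc=[15]
12: 0x37 (blk 13, set 1) → L1-HIT  vc=[15]
13: 0x3f (blk 15, set 1) → VC-HIT  vc=[13]
14: 0x35 (blk 13, set 1) → VC-HIT  vc=[15]
15: 0x35 (blk 13, set 1) → L1-HIT  vc=[15]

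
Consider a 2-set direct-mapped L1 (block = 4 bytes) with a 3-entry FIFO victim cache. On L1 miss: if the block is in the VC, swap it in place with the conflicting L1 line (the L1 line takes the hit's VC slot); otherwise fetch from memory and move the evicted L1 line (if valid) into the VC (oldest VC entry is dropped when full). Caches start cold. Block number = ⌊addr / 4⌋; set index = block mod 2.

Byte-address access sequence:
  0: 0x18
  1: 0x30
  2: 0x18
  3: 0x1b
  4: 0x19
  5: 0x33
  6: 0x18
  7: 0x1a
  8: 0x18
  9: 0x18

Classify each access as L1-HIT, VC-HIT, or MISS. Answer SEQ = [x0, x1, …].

  [0] addr=0x18 blk=6 s=0: MISS | VC []
  [1] addr=0x30 blk=12 s=0: MISS | VC [6]
  [2] addr=0x18 blk=6 s=0: VC-HIT | VC [12]
  [3] addr=0x1b blk=6 s=0: L1-HIT | VC [12]
  [4] addr=0x19 blk=6 s=0: L1-HIT | VC [12]
  [5] addr=0x33 blk=12 s=0: VC-HIT | VC [6]
  [6] addr=0x18 blk=6 s=0: VC-HIT | VC [12]
  [7] addr=0x1a blk=6 s=0: L1-HIT | VC [12]
  [8] addr=0x18 blk=6 s=0: L1-HIT | VC [12]
  [9] addr=0x18 blk=6 s=0: L1-HIT | VC [12]

SEQ = [MISS, MISS, VC-HIT, L1-HIT, L1-HIT, VC-HIT, VC-HIT, L1-HIT, L1-HIT, L1-HIT]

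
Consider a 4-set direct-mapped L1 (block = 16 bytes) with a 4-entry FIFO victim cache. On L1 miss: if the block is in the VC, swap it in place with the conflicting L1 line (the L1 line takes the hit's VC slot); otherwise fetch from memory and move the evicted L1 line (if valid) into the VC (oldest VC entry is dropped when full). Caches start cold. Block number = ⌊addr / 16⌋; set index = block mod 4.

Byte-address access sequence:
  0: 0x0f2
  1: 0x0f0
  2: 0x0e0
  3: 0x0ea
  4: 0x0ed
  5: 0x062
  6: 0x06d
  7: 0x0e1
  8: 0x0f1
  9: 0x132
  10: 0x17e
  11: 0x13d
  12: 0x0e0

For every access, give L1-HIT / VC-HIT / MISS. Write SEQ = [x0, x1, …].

SEQ = [MISS, L1-HIT, MISS, L1-HIT, L1-HIT, MISS, L1-HIT, VC-HIT, L1-HIT, MISS, MISS, VC-HIT, L1-HIT]

  [0] addr=0xf2 blk=15 s=3: MISS | VC []
  [1] addr=0xf0 blk=15 s=3: L1-HIT | VC []
  [2] addr=0xe0 blk=14 s=2: MISS | VC []
  [3] addr=0xea blk=14 s=2: L1-HIT | VC []
  [4] addr=0xed blk=14 s=2: L1-HIT | VC []
  [5] addr=0x62 blk=6 s=2: MISS | VC [14]
  [6] addr=0x6d blk=6 s=2: L1-HIT | VC [14]
  [7] addr=0xe1 blk=14 s=2: VC-HIT | VC [6]
  [8] addr=0xf1 blk=15 s=3: L1-HIT | VC [6]
  [9] addr=0x132 blk=19 s=3: MISS | VC [6, 15]
  [10] addr=0x17e blk=23 s=3: MISS | VC [6, 15, 19]
  [11] addr=0x13d blk=19 s=3: VC-HIT | VC [6, 15, 23]
  [12] addr=0xe0 blk=14 s=2: L1-HIT | VC [6, 15, 23]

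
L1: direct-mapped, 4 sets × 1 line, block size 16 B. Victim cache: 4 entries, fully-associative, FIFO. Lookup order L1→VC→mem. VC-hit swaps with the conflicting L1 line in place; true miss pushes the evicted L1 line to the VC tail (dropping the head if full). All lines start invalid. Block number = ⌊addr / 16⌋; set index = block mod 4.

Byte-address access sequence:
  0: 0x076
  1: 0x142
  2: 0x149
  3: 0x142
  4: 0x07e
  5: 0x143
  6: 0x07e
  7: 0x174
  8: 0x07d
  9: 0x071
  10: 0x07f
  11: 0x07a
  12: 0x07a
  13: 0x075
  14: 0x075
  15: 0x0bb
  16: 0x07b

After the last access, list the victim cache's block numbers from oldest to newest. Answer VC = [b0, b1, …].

VC = [23, 11]

  [0] addr=0x76 blk=7 s=3: MISS | VC []
  [1] addr=0x142 blk=20 s=0: MISS | VC []
  [2] addr=0x149 blk=20 s=0: L1-HIT | VC []
  [3] addr=0x142 blk=20 s=0: L1-HIT | VC []
  [4] addr=0x7e blk=7 s=3: L1-HIT | VC []
  [5] addr=0x143 blk=20 s=0: L1-HIT | VC []
  [6] addr=0x7e blk=7 s=3: L1-HIT | VC []
  [7] addr=0x174 blk=23 s=3: MISS | VC [7]
  [8] addr=0x7d blk=7 s=3: VC-HIT | VC [23]
  [9] addr=0x71 blk=7 s=3: L1-HIT | VC [23]
  [10] addr=0x7f blk=7 s=3: L1-HIT | VC [23]
  [11] addr=0x7a blk=7 s=3: L1-HIT | VC [23]
  [12] addr=0x7a blk=7 s=3: L1-HIT | VC [23]
  [13] addr=0x75 blk=7 s=3: L1-HIT | VC [23]
  [14] addr=0x75 blk=7 s=3: L1-HIT | VC [23]
  [15] addr=0xbb blk=11 s=3: MISS | VC [23, 7]
  [16] addr=0x7b blk=7 s=3: VC-HIT | VC [23, 11]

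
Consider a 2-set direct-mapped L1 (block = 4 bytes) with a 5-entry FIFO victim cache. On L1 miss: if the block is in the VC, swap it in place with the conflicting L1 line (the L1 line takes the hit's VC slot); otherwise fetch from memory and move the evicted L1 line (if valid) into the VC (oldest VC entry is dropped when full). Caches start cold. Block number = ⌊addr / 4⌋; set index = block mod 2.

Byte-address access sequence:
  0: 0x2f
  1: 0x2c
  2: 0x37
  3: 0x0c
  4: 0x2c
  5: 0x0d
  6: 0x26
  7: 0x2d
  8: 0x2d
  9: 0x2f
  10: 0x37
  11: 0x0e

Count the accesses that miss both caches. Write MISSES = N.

  [0] addr=0x2f blk=11 s=1: MISS | VC []
  [1] addr=0x2c blk=11 s=1: L1-HIT | VC []
  [2] addr=0x37 blk=13 s=1: MISS | VC [11]
  [3] addr=0xc blk=3 s=1: MISS | VC [11, 13]
  [4] addr=0x2c blk=11 s=1: VC-HIT | VC [3, 13]
  [5] addr=0xd blk=3 s=1: VC-HIT | VC [11, 13]
  [6] addr=0x26 blk=9 s=1: MISS | VC [11, 13, 3]
  [7] addr=0x2d blk=11 s=1: VC-HIT | VC [9, 13, 3]
  [8] addr=0x2d blk=11 s=1: L1-HIT | VC [9, 13, 3]
  [9] addr=0x2f blk=11 s=1: L1-HIT | VC [9, 13, 3]
  [10] addr=0x37 blk=13 s=1: VC-HIT | VC [9, 11, 3]
  [11] addr=0xe blk=3 s=1: VC-HIT | VC [9, 11, 13]

MISSES = 4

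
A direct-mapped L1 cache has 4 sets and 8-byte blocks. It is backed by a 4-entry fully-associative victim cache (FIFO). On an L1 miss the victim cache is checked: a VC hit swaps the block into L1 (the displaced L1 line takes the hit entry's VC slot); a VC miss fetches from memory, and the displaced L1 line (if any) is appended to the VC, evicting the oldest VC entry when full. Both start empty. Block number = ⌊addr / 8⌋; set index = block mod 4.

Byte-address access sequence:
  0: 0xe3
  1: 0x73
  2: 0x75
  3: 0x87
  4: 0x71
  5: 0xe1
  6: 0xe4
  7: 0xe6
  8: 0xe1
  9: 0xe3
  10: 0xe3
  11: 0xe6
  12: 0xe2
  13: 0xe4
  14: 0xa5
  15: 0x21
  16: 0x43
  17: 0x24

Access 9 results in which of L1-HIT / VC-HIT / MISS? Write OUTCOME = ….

  [0] addr=0xe3 blk=28 s=0: MISS | VC []
  [1] addr=0x73 blk=14 s=2: MISS | VC []
  [2] addr=0x75 blk=14 s=2: L1-HIT | VC []
  [3] addr=0x87 blk=16 s=0: MISS | VC [28]
  [4] addr=0x71 blk=14 s=2: L1-HIT | VC [28]
  [5] addr=0xe1 blk=28 s=0: VC-HIT | VC [16]
  [6] addr=0xe4 blk=28 s=0: L1-HIT | VC [16]
  [7] addr=0xe6 blk=28 s=0: L1-HIT | VC [16]
  [8] addr=0xe1 blk=28 s=0: L1-HIT | VC [16]
  [9] addr=0xe3 blk=28 s=0: L1-HIT | VC [16]
  [10] addr=0xe3 blk=28 s=0: L1-HIT | VC [16]
  [11] addr=0xe6 blk=28 s=0: L1-HIT | VC [16]
  [12] addr=0xe2 blk=28 s=0: L1-HIT | VC [16]
  [13] addr=0xe4 blk=28 s=0: L1-HIT | VC [16]
  [14] addr=0xa5 blk=20 s=0: MISS | VC [16, 28]
  [15] addr=0x21 blk=4 s=0: MISS | VC [16, 28, 20]
  [16] addr=0x43 blk=8 s=0: MISS | VC [16, 28, 20, 4]
  [17] addr=0x24 blk=4 s=0: VC-HIT | VC [16, 28, 20, 8]

OUTCOME = L1-HIT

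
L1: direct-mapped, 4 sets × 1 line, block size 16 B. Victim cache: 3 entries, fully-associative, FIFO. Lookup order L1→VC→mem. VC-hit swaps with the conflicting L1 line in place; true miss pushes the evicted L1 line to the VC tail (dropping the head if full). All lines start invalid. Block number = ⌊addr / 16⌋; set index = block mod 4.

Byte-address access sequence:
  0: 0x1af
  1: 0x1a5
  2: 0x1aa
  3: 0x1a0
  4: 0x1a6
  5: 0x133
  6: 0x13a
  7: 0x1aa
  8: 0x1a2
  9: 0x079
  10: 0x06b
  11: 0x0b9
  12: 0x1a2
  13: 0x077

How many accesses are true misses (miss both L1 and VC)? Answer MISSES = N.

#0 0x1af→b26/s2 MISS; vc=[]
#1 0x1a5→b26/s2 L1-HIT; vc=[]
#2 0x1aa→b26/s2 L1-HIT; vc=[]
#3 0x1a0→b26/s2 L1-HIT; vc=[]
#4 0x1a6→b26/s2 L1-HIT; vc=[]
#5 0x133→b19/s3 MISS; vc=[]
#6 0x13a→b19/s3 L1-HIT; vc=[]
#7 0x1aa→b26/s2 L1-HIT; vc=[]
#8 0x1a2→b26/s2 L1-HIT; vc=[]
#9 0x79→b7/s3 MISS; vc=[19]
#10 0x6b→b6/s2 MISS; vc=[19,26]
#11 0xb9→b11/s3 MISS; vc=[19,26,7]
#12 0x1a2→b26/s2 VC-HIT; vc=[19,6,7]
#13 0x77→b7/s3 VC-HIT; vc=[19,6,11]

MISSES = 5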